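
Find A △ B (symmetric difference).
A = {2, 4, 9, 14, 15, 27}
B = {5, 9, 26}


A △ B = (A \ B) ∪ (B \ A) = elements in exactly one of A or B
A \ B = {2, 4, 14, 15, 27}
B \ A = {5, 26}
A △ B = {2, 4, 5, 14, 15, 26, 27}

A △ B = {2, 4, 5, 14, 15, 26, 27}


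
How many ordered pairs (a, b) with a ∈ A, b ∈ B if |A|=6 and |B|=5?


|A × B| = |A| × |B|
= 6 × 5
= 30

|A × B| = 30


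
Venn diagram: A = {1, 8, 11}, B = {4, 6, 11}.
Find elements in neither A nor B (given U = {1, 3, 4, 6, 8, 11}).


A = {1, 8, 11}
B = {4, 6, 11}
Region: in neither A nor B (given U = {1, 3, 4, 6, 8, 11})
Elements: {3}

Elements in neither A nor B (given U = {1, 3, 4, 6, 8, 11}): {3}


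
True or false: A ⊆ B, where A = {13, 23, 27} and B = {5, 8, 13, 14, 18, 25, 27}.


A ⊆ B means every element of A is in B.
Elements in A not in B: {23}
So A ⊄ B.

No, A ⊄ B


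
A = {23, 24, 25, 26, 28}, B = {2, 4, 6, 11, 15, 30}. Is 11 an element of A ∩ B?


A = {23, 24, 25, 26, 28}, B = {2, 4, 6, 11, 15, 30}
A ∩ B = elements in both A and B
A ∩ B = ∅
Checking if 11 ∈ A ∩ B
11 is not in A ∩ B → False

11 ∉ A ∩ B


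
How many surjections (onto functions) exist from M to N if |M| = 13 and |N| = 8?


n = |M| = 13, k = |N| = 8. Surjections via inclusion-exclusion:
S(n,k) = Σ(-1)^i × C(k,i) × (k-i)^n, i=0 to k
i=0: (-1)^0×C(8,0)×8^13 = 549755813888
i=1: (-1)^1×C(8,1)×7^13 = -775112083256
i=2: (-1)^2×C(8,2)×6^13 = 365699432448
i=3: (-1)^3×C(8,3)×5^13 = -68359375000
i=4: (-1)^4×C(8,4)×4^13 = 4697620480
i=5: (-1)^5×C(8,5)×3^13 = -89282088
i=6: (-1)^6×C(8,6)×2^13 = 229376
i=7: (-1)^7×C(8,7)×1^13 = -8
i=8: (-1)^8×C(8,8)×0^13 = 0
Total = 76592355840

Number of surjections = 76592355840


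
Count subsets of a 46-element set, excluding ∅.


Total subsets = 2^n = 2^46 = 70368744177664
Non-empty subsets exclude the empty set: 2^n - 1
= 70368744177664 - 1
= 70368744177663

Number of non-empty subsets = 70368744177663


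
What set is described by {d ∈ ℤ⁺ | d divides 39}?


Checking each candidate:
Condition: positive divisors of 39
Result = {1, 3, 13, 39}

{1, 3, 13, 39}


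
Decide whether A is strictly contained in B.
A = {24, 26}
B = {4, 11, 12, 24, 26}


A ⊂ B requires: A ⊆ B AND A ≠ B.
A ⊆ B? Yes
A = B? No
A ⊂ B: Yes (A is a proper subset of B)

Yes, A ⊂ B


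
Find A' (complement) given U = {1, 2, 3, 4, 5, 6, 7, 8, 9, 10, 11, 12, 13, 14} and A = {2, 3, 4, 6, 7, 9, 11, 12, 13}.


Aᶜ = U \ A = elements in U but not in A
U = {1, 2, 3, 4, 5, 6, 7, 8, 9, 10, 11, 12, 13, 14}
A = {2, 3, 4, 6, 7, 9, 11, 12, 13}
Aᶜ = {1, 5, 8, 10, 14}

Aᶜ = {1, 5, 8, 10, 14}


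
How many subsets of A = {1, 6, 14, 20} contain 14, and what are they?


A subset of A contains 14 iff the remaining 3 elements form any subset of A \ {14}.
Count: 2^(n-1) = 2^3 = 8
Subsets containing 14: {14}, {1, 14}, {6, 14}, {14, 20}, {1, 6, 14}, {1, 14, 20}, {6, 14, 20}, {1, 6, 14, 20}

Subsets containing 14 (8 total): {14}, {1, 14}, {6, 14}, {14, 20}, {1, 6, 14}, {1, 14, 20}, {6, 14, 20}, {1, 6, 14, 20}


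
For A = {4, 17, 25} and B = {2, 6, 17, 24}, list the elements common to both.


A ∩ B = elements in both A and B
A = {4, 17, 25}
B = {2, 6, 17, 24}
A ∩ B = {17}

A ∩ B = {17}


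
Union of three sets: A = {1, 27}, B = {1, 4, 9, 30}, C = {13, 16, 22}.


A ∪ B = {1, 4, 9, 27, 30}
(A ∪ B) ∪ C = {1, 4, 9, 13, 16, 22, 27, 30}

A ∪ B ∪ C = {1, 4, 9, 13, 16, 22, 27, 30}


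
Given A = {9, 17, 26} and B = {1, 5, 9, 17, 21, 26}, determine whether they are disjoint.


Disjoint means A ∩ B = ∅.
A ∩ B = {9, 17, 26}
A ∩ B ≠ ∅, so A and B are NOT disjoint.

No, A and B are not disjoint (A ∩ B = {9, 17, 26})


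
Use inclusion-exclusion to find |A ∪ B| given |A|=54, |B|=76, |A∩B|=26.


|A ∪ B| = |A| + |B| - |A ∩ B|
= 54 + 76 - 26
= 104

|A ∪ B| = 104


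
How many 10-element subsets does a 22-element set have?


C(n,k) = n! / (k!(n-k)!)
C(22,10) = 22! / (10!12!)
= 646646

C(22,10) = 646646


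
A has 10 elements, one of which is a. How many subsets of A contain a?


Subsets of A containing a correspond to subsets of A \ {a}, which has 9 elements.
Count = 2^(n-1) = 2^9
= 512

Number of subsets containing a = 512


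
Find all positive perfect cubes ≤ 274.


Checking each candidate:
Condition: positive perfect cubes ≤ 274
Result = {1, 8, 27, 64, 125, 216}

{1, 8, 27, 64, 125, 216}


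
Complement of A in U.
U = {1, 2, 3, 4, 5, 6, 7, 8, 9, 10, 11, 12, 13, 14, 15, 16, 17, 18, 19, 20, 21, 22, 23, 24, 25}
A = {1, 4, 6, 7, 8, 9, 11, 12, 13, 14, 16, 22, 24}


Aᶜ = U \ A = elements in U but not in A
U = {1, 2, 3, 4, 5, 6, 7, 8, 9, 10, 11, 12, 13, 14, 15, 16, 17, 18, 19, 20, 21, 22, 23, 24, 25}
A = {1, 4, 6, 7, 8, 9, 11, 12, 13, 14, 16, 22, 24}
Aᶜ = {2, 3, 5, 10, 15, 17, 18, 19, 20, 21, 23, 25}

Aᶜ = {2, 3, 5, 10, 15, 17, 18, 19, 20, 21, 23, 25}


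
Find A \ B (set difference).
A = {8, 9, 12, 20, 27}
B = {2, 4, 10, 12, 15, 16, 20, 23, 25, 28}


A \ B = elements in A but not in B
A = {8, 9, 12, 20, 27}
B = {2, 4, 10, 12, 15, 16, 20, 23, 25, 28}
Remove from A any elements in B
A \ B = {8, 9, 27}

A \ B = {8, 9, 27}


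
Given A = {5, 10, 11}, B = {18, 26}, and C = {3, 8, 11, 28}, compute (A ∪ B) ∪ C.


A ∪ B = {5, 10, 11, 18, 26}
(A ∪ B) ∪ C = {3, 5, 8, 10, 11, 18, 26, 28}

A ∪ B ∪ C = {3, 5, 8, 10, 11, 18, 26, 28}


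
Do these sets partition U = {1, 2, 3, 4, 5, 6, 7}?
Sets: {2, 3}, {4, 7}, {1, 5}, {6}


A partition requires: (1) non-empty parts, (2) pairwise disjoint, (3) union = U
Parts: {2, 3}, {4, 7}, {1, 5}, {6}
Union of parts: {1, 2, 3, 4, 5, 6, 7}
U = {1, 2, 3, 4, 5, 6, 7}
All non-empty? True
Pairwise disjoint? True
Covers U? True

Yes, valid partition


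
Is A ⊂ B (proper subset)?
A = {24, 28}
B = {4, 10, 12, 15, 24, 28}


A ⊂ B requires: A ⊆ B AND A ≠ B.
A ⊆ B? Yes
A = B? No
A ⊂ B: Yes (A is a proper subset of B)

Yes, A ⊂ B


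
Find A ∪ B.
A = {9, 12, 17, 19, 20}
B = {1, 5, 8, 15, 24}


A ∪ B = all elements in A or B (or both)
A = {9, 12, 17, 19, 20}
B = {1, 5, 8, 15, 24}
A ∪ B = {1, 5, 8, 9, 12, 15, 17, 19, 20, 24}

A ∪ B = {1, 5, 8, 9, 12, 15, 17, 19, 20, 24}


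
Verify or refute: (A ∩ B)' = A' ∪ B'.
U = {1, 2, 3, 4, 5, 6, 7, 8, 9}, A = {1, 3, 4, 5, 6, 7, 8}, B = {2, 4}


LHS: A ∩ B = {4}
(A ∩ B)' = U \ (A ∩ B) = {1, 2, 3, 5, 6, 7, 8, 9}
A' = {2, 9}, B' = {1, 3, 5, 6, 7, 8, 9}
Claimed RHS: A' ∪ B' = {1, 2, 3, 5, 6, 7, 8, 9}
Identity is VALID: LHS = RHS = {1, 2, 3, 5, 6, 7, 8, 9} ✓

Identity is valid. (A ∩ B)' = A' ∪ B' = {1, 2, 3, 5, 6, 7, 8, 9}


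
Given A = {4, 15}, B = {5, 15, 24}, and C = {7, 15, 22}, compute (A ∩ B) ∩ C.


A ∩ B = {15}
(A ∩ B) ∩ C = {15}

A ∩ B ∩ C = {15}


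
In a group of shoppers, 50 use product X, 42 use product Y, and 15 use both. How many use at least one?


|A ∪ B| = |A| + |B| - |A ∩ B|
= 50 + 42 - 15
= 77

|A ∪ B| = 77


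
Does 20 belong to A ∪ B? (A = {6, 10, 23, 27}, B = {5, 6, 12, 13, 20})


A = {6, 10, 23, 27}, B = {5, 6, 12, 13, 20}
A ∪ B = all elements in A or B
A ∪ B = {5, 6, 10, 12, 13, 20, 23, 27}
Checking if 20 ∈ A ∪ B
20 is in A ∪ B → True

20 ∈ A ∪ B


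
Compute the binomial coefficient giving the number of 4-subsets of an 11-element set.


C(n,k) = n! / (k!(n-k)!)
C(11,4) = 11! / (4!7!)
= 330

C(11,4) = 330


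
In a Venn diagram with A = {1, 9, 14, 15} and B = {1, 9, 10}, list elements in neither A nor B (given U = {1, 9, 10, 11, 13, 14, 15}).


A = {1, 9, 14, 15}
B = {1, 9, 10}
Region: in neither A nor B (given U = {1, 9, 10, 11, 13, 14, 15})
Elements: {11, 13}

Elements in neither A nor B (given U = {1, 9, 10, 11, 13, 14, 15}): {11, 13}


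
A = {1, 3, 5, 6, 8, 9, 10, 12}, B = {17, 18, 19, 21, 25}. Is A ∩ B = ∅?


Disjoint means A ∩ B = ∅.
A ∩ B = ∅
A ∩ B = ∅, so A and B are disjoint.

Yes, A and B are disjoint


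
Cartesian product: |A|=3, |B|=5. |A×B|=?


|A × B| = |A| × |B|
= 3 × 5
= 15

|A × B| = 15


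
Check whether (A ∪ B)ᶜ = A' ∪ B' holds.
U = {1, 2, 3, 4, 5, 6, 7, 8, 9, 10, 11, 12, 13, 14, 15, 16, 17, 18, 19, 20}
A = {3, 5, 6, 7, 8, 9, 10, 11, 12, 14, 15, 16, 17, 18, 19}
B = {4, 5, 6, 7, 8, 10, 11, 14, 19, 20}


LHS: A ∪ B = {3, 4, 5, 6, 7, 8, 9, 10, 11, 12, 14, 15, 16, 17, 18, 19, 20}
(A ∪ B)' = U \ (A ∪ B) = {1, 2, 13}
A' = {1, 2, 4, 13, 20}, B' = {1, 2, 3, 9, 12, 13, 15, 16, 17, 18}
Claimed RHS: A' ∪ B' = {1, 2, 3, 4, 9, 12, 13, 15, 16, 17, 18, 20}
Identity is INVALID: LHS = {1, 2, 13} but the RHS claimed here equals {1, 2, 3, 4, 9, 12, 13, 15, 16, 17, 18, 20}. The correct form is (A ∪ B)' = A' ∩ B'.

Identity is invalid: (A ∪ B)' = {1, 2, 13} but A' ∪ B' = {1, 2, 3, 4, 9, 12, 13, 15, 16, 17, 18, 20}. The correct De Morgan law is (A ∪ B)' = A' ∩ B'.


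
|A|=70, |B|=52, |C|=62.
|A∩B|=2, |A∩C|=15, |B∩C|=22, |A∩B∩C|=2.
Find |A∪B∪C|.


|A∪B∪C| = |A|+|B|+|C| - |A∩B|-|A∩C|-|B∩C| + |A∩B∩C|
= 70+52+62 - 2-15-22 + 2
= 184 - 39 + 2
= 147

|A ∪ B ∪ C| = 147


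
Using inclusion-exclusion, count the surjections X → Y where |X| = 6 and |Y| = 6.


n = |X| = 6, k = |Y| = 6. Surjections via inclusion-exclusion:
S(n,k) = Σ(-1)^i × C(k,i) × (k-i)^n, i=0 to k
i=0: (-1)^0×C(6,0)×6^6 = 46656
i=1: (-1)^1×C(6,1)×5^6 = -93750
i=2: (-1)^2×C(6,2)×4^6 = 61440
i=3: (-1)^3×C(6,3)×3^6 = -14580
i=4: (-1)^4×C(6,4)×2^6 = 960
i=5: (-1)^5×C(6,5)×1^6 = -6
i=6: (-1)^6×C(6,6)×0^6 = 0
Total = 720

Number of surjections = 720


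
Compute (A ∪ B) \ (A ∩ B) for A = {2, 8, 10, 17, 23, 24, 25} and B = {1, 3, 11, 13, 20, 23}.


A △ B = (A \ B) ∪ (B \ A) = elements in exactly one of A or B
A \ B = {2, 8, 10, 17, 24, 25}
B \ A = {1, 3, 11, 13, 20}
A △ B = {1, 2, 3, 8, 10, 11, 13, 17, 20, 24, 25}

A △ B = {1, 2, 3, 8, 10, 11, 13, 17, 20, 24, 25}


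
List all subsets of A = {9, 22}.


|A| = 2, so |P(A)| = 2^2 = 4
Enumerate subsets by cardinality (0 to 2):
∅, {9}, {22}, {9, 22}

P(A) has 4 subsets: ∅, {9}, {22}, {9, 22}


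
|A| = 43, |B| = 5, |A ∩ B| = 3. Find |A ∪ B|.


|A ∪ B| = |A| + |B| - |A ∩ B|
= 43 + 5 - 3
= 45

|A ∪ B| = 45


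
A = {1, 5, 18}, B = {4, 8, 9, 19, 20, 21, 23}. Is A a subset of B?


A ⊆ B means every element of A is in B.
Elements in A not in B: {1, 5, 18}
So A ⊄ B.

No, A ⊄ B


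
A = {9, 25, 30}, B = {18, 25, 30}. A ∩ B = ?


A ∩ B = elements in both A and B
A = {9, 25, 30}
B = {18, 25, 30}
A ∩ B = {25, 30}

A ∩ B = {25, 30}


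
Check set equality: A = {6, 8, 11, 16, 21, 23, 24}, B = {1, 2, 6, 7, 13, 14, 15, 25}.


Two sets are equal iff they have exactly the same elements.
A = {6, 8, 11, 16, 21, 23, 24}
B = {1, 2, 6, 7, 13, 14, 15, 25}
Differences: {1, 2, 7, 8, 11, 13, 14, 15, 16, 21, 23, 24, 25}
A ≠ B

No, A ≠ B


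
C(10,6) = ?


C(n,k) = n! / (k!(n-k)!)
C(10,6) = 10! / (6!4!)
= 210

C(10,6) = 210


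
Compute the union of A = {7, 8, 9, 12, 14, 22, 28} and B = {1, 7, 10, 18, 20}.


A ∪ B = all elements in A or B (or both)
A = {7, 8, 9, 12, 14, 22, 28}
B = {1, 7, 10, 18, 20}
A ∪ B = {1, 7, 8, 9, 10, 12, 14, 18, 20, 22, 28}

A ∪ B = {1, 7, 8, 9, 10, 12, 14, 18, 20, 22, 28}


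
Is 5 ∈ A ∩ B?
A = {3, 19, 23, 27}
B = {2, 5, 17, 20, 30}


A = {3, 19, 23, 27}, B = {2, 5, 17, 20, 30}
A ∩ B = elements in both A and B
A ∩ B = ∅
Checking if 5 ∈ A ∩ B
5 is not in A ∩ B → False

5 ∉ A ∩ B


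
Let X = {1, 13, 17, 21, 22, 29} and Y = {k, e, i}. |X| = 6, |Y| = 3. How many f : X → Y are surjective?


n = |X| = 6, k = |Y| = 3. Surjections via inclusion-exclusion:
S(n,k) = Σ(-1)^i × C(k,i) × (k-i)^n, i=0 to k
i=0: (-1)^0×C(3,0)×3^6 = 729
i=1: (-1)^1×C(3,1)×2^6 = -192
i=2: (-1)^2×C(3,2)×1^6 = 3
i=3: (-1)^3×C(3,3)×0^6 = 0
Total = 540

Number of surjections = 540


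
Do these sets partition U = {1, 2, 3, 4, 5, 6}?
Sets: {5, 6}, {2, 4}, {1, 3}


A partition requires: (1) non-empty parts, (2) pairwise disjoint, (3) union = U
Parts: {5, 6}, {2, 4}, {1, 3}
Union of parts: {1, 2, 3, 4, 5, 6}
U = {1, 2, 3, 4, 5, 6}
All non-empty? True
Pairwise disjoint? True
Covers U? True

Yes, valid partition


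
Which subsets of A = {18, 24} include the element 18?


A subset of A contains 18 iff the remaining 1 elements form any subset of A \ {18}.
Count: 2^(n-1) = 2^1 = 2
Subsets containing 18: {18}, {18, 24}

Subsets containing 18 (2 total): {18}, {18, 24}


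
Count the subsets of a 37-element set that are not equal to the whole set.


Total subsets = 2^n = 2^37 = 137438953472
Proper subsets exclude the set itself: 2^n - 1
= 137438953472 - 1
= 137438953471

Number of proper subsets = 137438953471


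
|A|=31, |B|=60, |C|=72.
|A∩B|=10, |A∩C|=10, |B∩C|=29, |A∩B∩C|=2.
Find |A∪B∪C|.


|A∪B∪C| = |A|+|B|+|C| - |A∩B|-|A∩C|-|B∩C| + |A∩B∩C|
= 31+60+72 - 10-10-29 + 2
= 163 - 49 + 2
= 116

|A ∪ B ∪ C| = 116


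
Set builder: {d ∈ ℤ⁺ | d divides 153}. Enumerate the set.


Checking each candidate:
Condition: positive divisors of 153
Result = {1, 3, 9, 17, 51, 153}

{1, 3, 9, 17, 51, 153}


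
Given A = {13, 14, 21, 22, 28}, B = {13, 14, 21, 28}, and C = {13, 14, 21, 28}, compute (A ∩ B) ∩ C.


A ∩ B = {13, 14, 21, 28}
(A ∩ B) ∩ C = {13, 14, 21, 28}

A ∩ B ∩ C = {13, 14, 21, 28}


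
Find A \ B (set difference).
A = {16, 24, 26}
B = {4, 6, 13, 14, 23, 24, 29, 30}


A \ B = elements in A but not in B
A = {16, 24, 26}
B = {4, 6, 13, 14, 23, 24, 29, 30}
Remove from A any elements in B
A \ B = {16, 26}

A \ B = {16, 26}


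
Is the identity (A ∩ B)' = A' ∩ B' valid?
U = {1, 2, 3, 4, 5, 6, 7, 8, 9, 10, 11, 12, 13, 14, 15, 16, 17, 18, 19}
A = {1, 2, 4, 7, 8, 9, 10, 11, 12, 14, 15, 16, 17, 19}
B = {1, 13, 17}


LHS: A ∩ B = {1, 17}
(A ∩ B)' = U \ (A ∩ B) = {2, 3, 4, 5, 6, 7, 8, 9, 10, 11, 12, 13, 14, 15, 16, 18, 19}
A' = {3, 5, 6, 13, 18}, B' = {2, 3, 4, 5, 6, 7, 8, 9, 10, 11, 12, 14, 15, 16, 18, 19}
Claimed RHS: A' ∩ B' = {3, 5, 6, 18}
Identity is INVALID: LHS = {2, 3, 4, 5, 6, 7, 8, 9, 10, 11, 12, 13, 14, 15, 16, 18, 19} but the RHS claimed here equals {3, 5, 6, 18}. The correct form is (A ∩ B)' = A' ∪ B'.

Identity is invalid: (A ∩ B)' = {2, 3, 4, 5, 6, 7, 8, 9, 10, 11, 12, 13, 14, 15, 16, 18, 19} but A' ∩ B' = {3, 5, 6, 18}. The correct De Morgan law is (A ∩ B)' = A' ∪ B'.


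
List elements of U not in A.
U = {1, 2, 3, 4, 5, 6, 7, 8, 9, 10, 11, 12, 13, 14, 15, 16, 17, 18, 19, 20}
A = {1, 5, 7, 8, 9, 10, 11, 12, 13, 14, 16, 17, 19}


Aᶜ = U \ A = elements in U but not in A
U = {1, 2, 3, 4, 5, 6, 7, 8, 9, 10, 11, 12, 13, 14, 15, 16, 17, 18, 19, 20}
A = {1, 5, 7, 8, 9, 10, 11, 12, 13, 14, 16, 17, 19}
Aᶜ = {2, 3, 4, 6, 15, 18, 20}

Aᶜ = {2, 3, 4, 6, 15, 18, 20}


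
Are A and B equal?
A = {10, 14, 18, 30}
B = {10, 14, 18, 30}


Two sets are equal iff they have exactly the same elements.
A = {10, 14, 18, 30}
B = {10, 14, 18, 30}
Same elements → A = B

Yes, A = B


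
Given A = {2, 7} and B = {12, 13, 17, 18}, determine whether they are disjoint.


Disjoint means A ∩ B = ∅.
A ∩ B = ∅
A ∩ B = ∅, so A and B are disjoint.

Yes, A and B are disjoint


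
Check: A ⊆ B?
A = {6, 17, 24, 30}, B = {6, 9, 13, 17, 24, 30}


A ⊆ B means every element of A is in B.
All elements of A are in B.
So A ⊆ B.

Yes, A ⊆ B


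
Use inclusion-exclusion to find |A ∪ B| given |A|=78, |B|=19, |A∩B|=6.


|A ∪ B| = |A| + |B| - |A ∩ B|
= 78 + 19 - 6
= 91

|A ∪ B| = 91


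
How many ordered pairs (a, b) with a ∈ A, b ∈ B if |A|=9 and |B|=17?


|A × B| = |A| × |B|
= 9 × 17
= 153

|A × B| = 153


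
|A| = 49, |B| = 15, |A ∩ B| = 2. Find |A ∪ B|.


|A ∪ B| = |A| + |B| - |A ∩ B|
= 49 + 15 - 2
= 62

|A ∪ B| = 62


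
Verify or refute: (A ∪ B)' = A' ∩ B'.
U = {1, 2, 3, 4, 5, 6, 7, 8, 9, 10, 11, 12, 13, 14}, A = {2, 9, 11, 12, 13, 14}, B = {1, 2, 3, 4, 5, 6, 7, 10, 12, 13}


LHS: A ∪ B = {1, 2, 3, 4, 5, 6, 7, 9, 10, 11, 12, 13, 14}
(A ∪ B)' = U \ (A ∪ B) = {8}
A' = {1, 3, 4, 5, 6, 7, 8, 10}, B' = {8, 9, 11, 14}
Claimed RHS: A' ∩ B' = {8}
Identity is VALID: LHS = RHS = {8} ✓

Identity is valid. (A ∪ B)' = A' ∩ B' = {8}


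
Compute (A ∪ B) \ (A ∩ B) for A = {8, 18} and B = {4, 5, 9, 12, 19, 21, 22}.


A △ B = (A \ B) ∪ (B \ A) = elements in exactly one of A or B
A \ B = {8, 18}
B \ A = {4, 5, 9, 12, 19, 21, 22}
A △ B = {4, 5, 8, 9, 12, 18, 19, 21, 22}

A △ B = {4, 5, 8, 9, 12, 18, 19, 21, 22}


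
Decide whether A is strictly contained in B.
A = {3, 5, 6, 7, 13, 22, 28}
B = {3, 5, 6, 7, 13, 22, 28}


A ⊂ B requires: A ⊆ B AND A ≠ B.
A ⊆ B? Yes
A = B? Yes
A = B, so A is not a PROPER subset.

No, A is not a proper subset of B


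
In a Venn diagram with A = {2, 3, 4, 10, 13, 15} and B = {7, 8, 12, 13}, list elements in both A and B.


A = {2, 3, 4, 10, 13, 15}
B = {7, 8, 12, 13}
Region: in both A and B
Elements: {13}

Elements in both A and B: {13}


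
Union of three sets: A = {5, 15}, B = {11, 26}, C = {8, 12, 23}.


A ∪ B = {5, 11, 15, 26}
(A ∪ B) ∪ C = {5, 8, 11, 12, 15, 23, 26}

A ∪ B ∪ C = {5, 8, 11, 12, 15, 23, 26}


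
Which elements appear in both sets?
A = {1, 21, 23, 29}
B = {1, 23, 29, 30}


A ∩ B = elements in both A and B
A = {1, 21, 23, 29}
B = {1, 23, 29, 30}
A ∩ B = {1, 23, 29}

A ∩ B = {1, 23, 29}


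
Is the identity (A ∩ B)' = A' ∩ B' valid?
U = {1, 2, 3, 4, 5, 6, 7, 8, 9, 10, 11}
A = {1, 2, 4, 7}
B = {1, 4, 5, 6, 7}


LHS: A ∩ B = {1, 4, 7}
(A ∩ B)' = U \ (A ∩ B) = {2, 3, 5, 6, 8, 9, 10, 11}
A' = {3, 5, 6, 8, 9, 10, 11}, B' = {2, 3, 8, 9, 10, 11}
Claimed RHS: A' ∩ B' = {3, 8, 9, 10, 11}
Identity is INVALID: LHS = {2, 3, 5, 6, 8, 9, 10, 11} but the RHS claimed here equals {3, 8, 9, 10, 11}. The correct form is (A ∩ B)' = A' ∪ B'.

Identity is invalid: (A ∩ B)' = {2, 3, 5, 6, 8, 9, 10, 11} but A' ∩ B' = {3, 8, 9, 10, 11}. The correct De Morgan law is (A ∩ B)' = A' ∪ B'.


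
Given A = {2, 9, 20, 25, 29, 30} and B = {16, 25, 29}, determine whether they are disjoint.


Disjoint means A ∩ B = ∅.
A ∩ B = {25, 29}
A ∩ B ≠ ∅, so A and B are NOT disjoint.

No, A and B are not disjoint (A ∩ B = {25, 29})


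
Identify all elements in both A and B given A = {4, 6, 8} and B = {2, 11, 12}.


A = {4, 6, 8}
B = {2, 11, 12}
Region: in both A and B
Elements: ∅

Elements in both A and B: ∅


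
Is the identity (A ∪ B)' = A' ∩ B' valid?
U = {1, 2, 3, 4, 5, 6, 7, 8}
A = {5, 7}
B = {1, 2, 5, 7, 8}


LHS: A ∪ B = {1, 2, 5, 7, 8}
(A ∪ B)' = U \ (A ∪ B) = {3, 4, 6}
A' = {1, 2, 3, 4, 6, 8}, B' = {3, 4, 6}
Claimed RHS: A' ∩ B' = {3, 4, 6}
Identity is VALID: LHS = RHS = {3, 4, 6} ✓

Identity is valid. (A ∪ B)' = A' ∩ B' = {3, 4, 6}


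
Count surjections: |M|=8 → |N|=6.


n = |M| = 8, k = |N| = 6. Surjections via inclusion-exclusion:
S(n,k) = Σ(-1)^i × C(k,i) × (k-i)^n, i=0 to k
i=0: (-1)^0×C(6,0)×6^8 = 1679616
i=1: (-1)^1×C(6,1)×5^8 = -2343750
i=2: (-1)^2×C(6,2)×4^8 = 983040
i=3: (-1)^3×C(6,3)×3^8 = -131220
i=4: (-1)^4×C(6,4)×2^8 = 3840
i=5: (-1)^5×C(6,5)×1^8 = -6
i=6: (-1)^6×C(6,6)×0^8 = 0
Total = 191520

Number of surjections = 191520


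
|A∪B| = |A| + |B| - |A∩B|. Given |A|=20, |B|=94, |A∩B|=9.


|A ∪ B| = |A| + |B| - |A ∩ B|
= 20 + 94 - 9
= 105

|A ∪ B| = 105


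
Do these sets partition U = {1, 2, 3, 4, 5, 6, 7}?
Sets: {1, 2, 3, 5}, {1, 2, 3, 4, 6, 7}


A partition requires: (1) non-empty parts, (2) pairwise disjoint, (3) union = U
Parts: {1, 2, 3, 5}, {1, 2, 3, 4, 6, 7}
Union of parts: {1, 2, 3, 4, 5, 6, 7}
U = {1, 2, 3, 4, 5, 6, 7}
All non-empty? True
Pairwise disjoint? False
Covers U? True

No, not a valid partition


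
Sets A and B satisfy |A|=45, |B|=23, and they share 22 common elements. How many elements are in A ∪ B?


|A ∪ B| = |A| + |B| - |A ∩ B|
= 45 + 23 - 22
= 46

|A ∪ B| = 46


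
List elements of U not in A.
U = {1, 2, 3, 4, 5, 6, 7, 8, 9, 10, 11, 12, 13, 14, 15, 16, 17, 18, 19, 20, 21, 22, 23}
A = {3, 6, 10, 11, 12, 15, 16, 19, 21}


Aᶜ = U \ A = elements in U but not in A
U = {1, 2, 3, 4, 5, 6, 7, 8, 9, 10, 11, 12, 13, 14, 15, 16, 17, 18, 19, 20, 21, 22, 23}
A = {3, 6, 10, 11, 12, 15, 16, 19, 21}
Aᶜ = {1, 2, 4, 5, 7, 8, 9, 13, 14, 17, 18, 20, 22, 23}

Aᶜ = {1, 2, 4, 5, 7, 8, 9, 13, 14, 17, 18, 20, 22, 23}


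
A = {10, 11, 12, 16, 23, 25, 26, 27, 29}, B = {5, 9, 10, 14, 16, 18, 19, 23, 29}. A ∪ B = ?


A ∪ B = all elements in A or B (or both)
A = {10, 11, 12, 16, 23, 25, 26, 27, 29}
B = {5, 9, 10, 14, 16, 18, 19, 23, 29}
A ∪ B = {5, 9, 10, 11, 12, 14, 16, 18, 19, 23, 25, 26, 27, 29}

A ∪ B = {5, 9, 10, 11, 12, 14, 16, 18, 19, 23, 25, 26, 27, 29}


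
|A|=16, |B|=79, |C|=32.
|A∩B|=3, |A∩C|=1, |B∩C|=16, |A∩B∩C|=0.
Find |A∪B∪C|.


|A∪B∪C| = |A|+|B|+|C| - |A∩B|-|A∩C|-|B∩C| + |A∩B∩C|
= 16+79+32 - 3-1-16 + 0
= 127 - 20 + 0
= 107

|A ∪ B ∪ C| = 107


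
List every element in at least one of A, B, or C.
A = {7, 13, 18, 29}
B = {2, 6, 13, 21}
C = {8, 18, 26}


A ∪ B = {2, 6, 7, 13, 18, 21, 29}
(A ∪ B) ∪ C = {2, 6, 7, 8, 13, 18, 21, 26, 29}

A ∪ B ∪ C = {2, 6, 7, 8, 13, 18, 21, 26, 29}


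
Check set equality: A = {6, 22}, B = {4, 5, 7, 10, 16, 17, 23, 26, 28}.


Two sets are equal iff they have exactly the same elements.
A = {6, 22}
B = {4, 5, 7, 10, 16, 17, 23, 26, 28}
Differences: {4, 5, 6, 7, 10, 16, 17, 22, 23, 26, 28}
A ≠ B

No, A ≠ B


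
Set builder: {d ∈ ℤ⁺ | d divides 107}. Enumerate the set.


Checking each candidate:
Condition: positive divisors of 107
Result = {1, 107}

{1, 107}


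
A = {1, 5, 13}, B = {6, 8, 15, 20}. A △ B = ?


A △ B = (A \ B) ∪ (B \ A) = elements in exactly one of A or B
A \ B = {1, 5, 13}
B \ A = {6, 8, 15, 20}
A △ B = {1, 5, 6, 8, 13, 15, 20}

A △ B = {1, 5, 6, 8, 13, 15, 20}


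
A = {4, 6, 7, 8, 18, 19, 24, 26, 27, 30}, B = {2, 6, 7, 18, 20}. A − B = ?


A \ B = elements in A but not in B
A = {4, 6, 7, 8, 18, 19, 24, 26, 27, 30}
B = {2, 6, 7, 18, 20}
Remove from A any elements in B
A \ B = {4, 8, 19, 24, 26, 27, 30}

A \ B = {4, 8, 19, 24, 26, 27, 30}


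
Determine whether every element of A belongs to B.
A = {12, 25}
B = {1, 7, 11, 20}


A ⊆ B means every element of A is in B.
Elements in A not in B: {12, 25}
So A ⊄ B.

No, A ⊄ B


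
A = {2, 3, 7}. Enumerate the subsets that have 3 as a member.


A subset of A contains 3 iff the remaining 2 elements form any subset of A \ {3}.
Count: 2^(n-1) = 2^2 = 4
Subsets containing 3: {3}, {2, 3}, {3, 7}, {2, 3, 7}

Subsets containing 3 (4 total): {3}, {2, 3}, {3, 7}, {2, 3, 7}


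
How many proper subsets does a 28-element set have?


Total subsets = 2^n = 2^28 = 268435456
Proper subsets exclude the set itself: 2^n - 1
= 268435456 - 1
= 268435455

Number of proper subsets = 268435455


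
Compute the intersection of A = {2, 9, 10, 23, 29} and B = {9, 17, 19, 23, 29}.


A ∩ B = elements in both A and B
A = {2, 9, 10, 23, 29}
B = {9, 17, 19, 23, 29}
A ∩ B = {9, 23, 29}

A ∩ B = {9, 23, 29}


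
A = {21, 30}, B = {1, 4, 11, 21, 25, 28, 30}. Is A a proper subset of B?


A ⊂ B requires: A ⊆ B AND A ≠ B.
A ⊆ B? Yes
A = B? No
A ⊂ B: Yes (A is a proper subset of B)

Yes, A ⊂ B


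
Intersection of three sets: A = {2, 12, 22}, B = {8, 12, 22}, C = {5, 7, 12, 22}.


A ∩ B = {12, 22}
(A ∩ B) ∩ C = {12, 22}

A ∩ B ∩ C = {12, 22}


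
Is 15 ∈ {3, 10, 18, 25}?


A = {3, 10, 18, 25}
Checking if 15 is in A
15 is not in A → False

15 ∉ A


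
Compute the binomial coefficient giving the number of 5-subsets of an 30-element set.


C(n,k) = n! / (k!(n-k)!)
C(30,5) = 30! / (5!25!)
= 142506

C(30,5) = 142506


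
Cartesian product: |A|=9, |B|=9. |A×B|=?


|A × B| = |A| × |B|
= 9 × 9
= 81

|A × B| = 81


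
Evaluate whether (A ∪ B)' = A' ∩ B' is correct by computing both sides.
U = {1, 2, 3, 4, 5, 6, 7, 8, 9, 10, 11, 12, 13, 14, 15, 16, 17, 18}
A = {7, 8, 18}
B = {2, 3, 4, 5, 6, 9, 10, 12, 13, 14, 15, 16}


LHS: A ∪ B = {2, 3, 4, 5, 6, 7, 8, 9, 10, 12, 13, 14, 15, 16, 18}
(A ∪ B)' = U \ (A ∪ B) = {1, 11, 17}
A' = {1, 2, 3, 4, 5, 6, 9, 10, 11, 12, 13, 14, 15, 16, 17}, B' = {1, 7, 8, 11, 17, 18}
Claimed RHS: A' ∩ B' = {1, 11, 17}
Identity is VALID: LHS = RHS = {1, 11, 17} ✓

Identity is valid. (A ∪ B)' = A' ∩ B' = {1, 11, 17}


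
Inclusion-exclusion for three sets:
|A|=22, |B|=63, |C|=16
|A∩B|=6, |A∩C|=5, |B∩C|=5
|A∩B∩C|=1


|A∪B∪C| = |A|+|B|+|C| - |A∩B|-|A∩C|-|B∩C| + |A∩B∩C|
= 22+63+16 - 6-5-5 + 1
= 101 - 16 + 1
= 86

|A ∪ B ∪ C| = 86


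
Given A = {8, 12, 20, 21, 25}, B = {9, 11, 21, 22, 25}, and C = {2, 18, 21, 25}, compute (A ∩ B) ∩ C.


A ∩ B = {21, 25}
(A ∩ B) ∩ C = {21, 25}

A ∩ B ∩ C = {21, 25}


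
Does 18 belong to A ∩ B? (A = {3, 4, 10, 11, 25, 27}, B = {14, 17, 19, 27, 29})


A = {3, 4, 10, 11, 25, 27}, B = {14, 17, 19, 27, 29}
A ∩ B = elements in both A and B
A ∩ B = {27}
Checking if 18 ∈ A ∩ B
18 is not in A ∩ B → False

18 ∉ A ∩ B


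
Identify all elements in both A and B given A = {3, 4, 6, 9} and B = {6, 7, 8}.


A = {3, 4, 6, 9}
B = {6, 7, 8}
Region: in both A and B
Elements: {6}

Elements in both A and B: {6}


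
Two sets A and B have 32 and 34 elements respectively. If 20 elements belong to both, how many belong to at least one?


|A ∪ B| = |A| + |B| - |A ∩ B|
= 32 + 34 - 20
= 46

|A ∪ B| = 46


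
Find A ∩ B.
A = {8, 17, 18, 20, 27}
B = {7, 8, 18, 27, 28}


A ∩ B = elements in both A and B
A = {8, 17, 18, 20, 27}
B = {7, 8, 18, 27, 28}
A ∩ B = {8, 18, 27}

A ∩ B = {8, 18, 27}


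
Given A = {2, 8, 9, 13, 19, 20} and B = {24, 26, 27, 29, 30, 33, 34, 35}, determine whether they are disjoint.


Disjoint means A ∩ B = ∅.
A ∩ B = ∅
A ∩ B = ∅, so A and B are disjoint.

Yes, A and B are disjoint


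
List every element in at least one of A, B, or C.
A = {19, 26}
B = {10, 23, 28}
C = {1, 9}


A ∪ B = {10, 19, 23, 26, 28}
(A ∪ B) ∪ C = {1, 9, 10, 19, 23, 26, 28}

A ∪ B ∪ C = {1, 9, 10, 19, 23, 26, 28}


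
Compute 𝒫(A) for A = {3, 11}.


|A| = 2, so |P(A)| = 2^2 = 4
Enumerate subsets by cardinality (0 to 2):
∅, {3}, {11}, {3, 11}

P(A) has 4 subsets: ∅, {3}, {11}, {3, 11}


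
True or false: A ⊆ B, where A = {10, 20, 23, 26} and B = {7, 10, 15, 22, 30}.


A ⊆ B means every element of A is in B.
Elements in A not in B: {20, 23, 26}
So A ⊄ B.

No, A ⊄ B


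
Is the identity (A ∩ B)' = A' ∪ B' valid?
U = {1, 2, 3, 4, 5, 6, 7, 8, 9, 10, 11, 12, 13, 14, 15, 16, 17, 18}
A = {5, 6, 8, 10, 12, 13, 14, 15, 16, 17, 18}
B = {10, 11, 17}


LHS: A ∩ B = {10, 17}
(A ∩ B)' = U \ (A ∩ B) = {1, 2, 3, 4, 5, 6, 7, 8, 9, 11, 12, 13, 14, 15, 16, 18}
A' = {1, 2, 3, 4, 7, 9, 11}, B' = {1, 2, 3, 4, 5, 6, 7, 8, 9, 12, 13, 14, 15, 16, 18}
Claimed RHS: A' ∪ B' = {1, 2, 3, 4, 5, 6, 7, 8, 9, 11, 12, 13, 14, 15, 16, 18}
Identity is VALID: LHS = RHS = {1, 2, 3, 4, 5, 6, 7, 8, 9, 11, 12, 13, 14, 15, 16, 18} ✓

Identity is valid. (A ∩ B)' = A' ∪ B' = {1, 2, 3, 4, 5, 6, 7, 8, 9, 11, 12, 13, 14, 15, 16, 18}


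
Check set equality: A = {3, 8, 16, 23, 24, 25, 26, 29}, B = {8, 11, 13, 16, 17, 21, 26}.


Two sets are equal iff they have exactly the same elements.
A = {3, 8, 16, 23, 24, 25, 26, 29}
B = {8, 11, 13, 16, 17, 21, 26}
Differences: {3, 11, 13, 17, 21, 23, 24, 25, 29}
A ≠ B

No, A ≠ B


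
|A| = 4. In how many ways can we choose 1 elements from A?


C(n,k) = n! / (k!(n-k)!)
C(4,1) = 4! / (1!3!)
= 4

C(4,1) = 4


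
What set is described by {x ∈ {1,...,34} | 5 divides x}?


Checking each candidate:
Condition: multiples of 5 in {1,...,34}
Result = {5, 10, 15, 20, 25, 30}

{5, 10, 15, 20, 25, 30}


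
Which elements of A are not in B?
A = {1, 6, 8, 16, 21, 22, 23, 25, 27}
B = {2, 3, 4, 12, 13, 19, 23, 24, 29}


A \ B = elements in A but not in B
A = {1, 6, 8, 16, 21, 22, 23, 25, 27}
B = {2, 3, 4, 12, 13, 19, 23, 24, 29}
Remove from A any elements in B
A \ B = {1, 6, 8, 16, 21, 22, 25, 27}

A \ B = {1, 6, 8, 16, 21, 22, 25, 27}


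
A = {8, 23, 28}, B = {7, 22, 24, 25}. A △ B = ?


A △ B = (A \ B) ∪ (B \ A) = elements in exactly one of A or B
A \ B = {8, 23, 28}
B \ A = {7, 22, 24, 25}
A △ B = {7, 8, 22, 23, 24, 25, 28}

A △ B = {7, 8, 22, 23, 24, 25, 28}


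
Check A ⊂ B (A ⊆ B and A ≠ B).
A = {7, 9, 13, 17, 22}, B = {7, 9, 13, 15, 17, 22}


A ⊂ B requires: A ⊆ B AND A ≠ B.
A ⊆ B? Yes
A = B? No
A ⊂ B: Yes (A is a proper subset of B)

Yes, A ⊂ B


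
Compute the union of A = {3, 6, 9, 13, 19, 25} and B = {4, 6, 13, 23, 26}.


A ∪ B = all elements in A or B (or both)
A = {3, 6, 9, 13, 19, 25}
B = {4, 6, 13, 23, 26}
A ∪ B = {3, 4, 6, 9, 13, 19, 23, 25, 26}

A ∪ B = {3, 4, 6, 9, 13, 19, 23, 25, 26}


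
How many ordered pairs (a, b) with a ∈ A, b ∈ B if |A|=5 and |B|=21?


|A × B| = |A| × |B|
= 5 × 21
= 105

|A × B| = 105


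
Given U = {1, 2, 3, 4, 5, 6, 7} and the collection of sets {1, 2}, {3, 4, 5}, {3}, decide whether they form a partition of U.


A partition requires: (1) non-empty parts, (2) pairwise disjoint, (3) union = U
Parts: {1, 2}, {3, 4, 5}, {3}
Union of parts: {1, 2, 3, 4, 5}
U = {1, 2, 3, 4, 5, 6, 7}
All non-empty? True
Pairwise disjoint? False
Covers U? False

No, not a valid partition


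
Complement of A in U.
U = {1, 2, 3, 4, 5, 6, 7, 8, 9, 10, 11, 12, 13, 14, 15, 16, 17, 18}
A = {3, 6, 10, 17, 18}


Aᶜ = U \ A = elements in U but not in A
U = {1, 2, 3, 4, 5, 6, 7, 8, 9, 10, 11, 12, 13, 14, 15, 16, 17, 18}
A = {3, 6, 10, 17, 18}
Aᶜ = {1, 2, 4, 5, 7, 8, 9, 11, 12, 13, 14, 15, 16}

Aᶜ = {1, 2, 4, 5, 7, 8, 9, 11, 12, 13, 14, 15, 16}


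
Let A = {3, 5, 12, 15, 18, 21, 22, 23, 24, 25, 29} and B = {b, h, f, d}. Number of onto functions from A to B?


n = |A| = 11, k = |B| = 4. Surjections via inclusion-exclusion:
S(n,k) = Σ(-1)^i × C(k,i) × (k-i)^n, i=0 to k
i=0: (-1)^0×C(4,0)×4^11 = 4194304
i=1: (-1)^1×C(4,1)×3^11 = -708588
i=2: (-1)^2×C(4,2)×2^11 = 12288
i=3: (-1)^3×C(4,3)×1^11 = -4
i=4: (-1)^4×C(4,4)×0^11 = 0
Total = 3498000

Number of surjections = 3498000


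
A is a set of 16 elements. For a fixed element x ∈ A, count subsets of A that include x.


Subsets of A containing x correspond to subsets of A \ {x}, which has 15 elements.
Count = 2^(n-1) = 2^15
= 32768

Number of subsets containing x = 32768


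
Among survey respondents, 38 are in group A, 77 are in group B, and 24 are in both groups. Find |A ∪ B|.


|A ∪ B| = |A| + |B| - |A ∩ B|
= 38 + 77 - 24
= 91

|A ∪ B| = 91


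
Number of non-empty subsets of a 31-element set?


Total subsets = 2^n = 2^31 = 2147483648
Non-empty subsets exclude the empty set: 2^n - 1
= 2147483648 - 1
= 2147483647

Number of non-empty subsets = 2147483647


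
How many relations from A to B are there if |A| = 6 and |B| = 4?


A relation from A to B is any subset of A × B.
|A × B| = 6 × 4 = 24
# relations = 2^|A × B| = 2^24 = 16777216

Number of relations = 16777216


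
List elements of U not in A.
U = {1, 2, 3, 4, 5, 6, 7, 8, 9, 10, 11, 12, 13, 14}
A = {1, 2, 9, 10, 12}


Aᶜ = U \ A = elements in U but not in A
U = {1, 2, 3, 4, 5, 6, 7, 8, 9, 10, 11, 12, 13, 14}
A = {1, 2, 9, 10, 12}
Aᶜ = {3, 4, 5, 6, 7, 8, 11, 13, 14}

Aᶜ = {3, 4, 5, 6, 7, 8, 11, 13, 14}


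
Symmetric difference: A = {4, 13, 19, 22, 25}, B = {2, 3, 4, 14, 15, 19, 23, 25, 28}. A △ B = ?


A △ B = (A \ B) ∪ (B \ A) = elements in exactly one of A or B
A \ B = {13, 22}
B \ A = {2, 3, 14, 15, 23, 28}
A △ B = {2, 3, 13, 14, 15, 22, 23, 28}

A △ B = {2, 3, 13, 14, 15, 22, 23, 28}


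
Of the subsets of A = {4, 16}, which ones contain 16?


A subset of A contains 16 iff the remaining 1 elements form any subset of A \ {16}.
Count: 2^(n-1) = 2^1 = 2
Subsets containing 16: {16}, {4, 16}

Subsets containing 16 (2 total): {16}, {4, 16}


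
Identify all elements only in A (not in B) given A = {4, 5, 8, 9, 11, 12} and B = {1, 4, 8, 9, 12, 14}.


A = {4, 5, 8, 9, 11, 12}
B = {1, 4, 8, 9, 12, 14}
Region: only in A (not in B)
Elements: {5, 11}

Elements only in A (not in B): {5, 11}


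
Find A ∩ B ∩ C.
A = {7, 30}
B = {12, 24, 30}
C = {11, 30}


A ∩ B = {30}
(A ∩ B) ∩ C = {30}

A ∩ B ∩ C = {30}


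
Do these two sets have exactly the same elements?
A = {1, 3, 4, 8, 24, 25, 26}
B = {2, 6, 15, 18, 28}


Two sets are equal iff they have exactly the same elements.
A = {1, 3, 4, 8, 24, 25, 26}
B = {2, 6, 15, 18, 28}
Differences: {1, 2, 3, 4, 6, 8, 15, 18, 24, 25, 26, 28}
A ≠ B

No, A ≠ B


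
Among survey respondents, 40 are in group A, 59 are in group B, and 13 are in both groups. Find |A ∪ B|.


|A ∪ B| = |A| + |B| - |A ∩ B|
= 40 + 59 - 13
= 86

|A ∪ B| = 86


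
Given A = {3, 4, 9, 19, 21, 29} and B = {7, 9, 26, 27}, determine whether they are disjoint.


Disjoint means A ∩ B = ∅.
A ∩ B = {9}
A ∩ B ≠ ∅, so A and B are NOT disjoint.

No, A and B are not disjoint (A ∩ B = {9})


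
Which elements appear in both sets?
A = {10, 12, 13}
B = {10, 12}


A ∩ B = elements in both A and B
A = {10, 12, 13}
B = {10, 12}
A ∩ B = {10, 12}

A ∩ B = {10, 12}


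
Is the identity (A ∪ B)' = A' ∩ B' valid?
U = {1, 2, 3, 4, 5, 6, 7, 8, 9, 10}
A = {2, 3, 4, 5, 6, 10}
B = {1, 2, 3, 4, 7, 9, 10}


LHS: A ∪ B = {1, 2, 3, 4, 5, 6, 7, 9, 10}
(A ∪ B)' = U \ (A ∪ B) = {8}
A' = {1, 7, 8, 9}, B' = {5, 6, 8}
Claimed RHS: A' ∩ B' = {8}
Identity is VALID: LHS = RHS = {8} ✓

Identity is valid. (A ∪ B)' = A' ∩ B' = {8}


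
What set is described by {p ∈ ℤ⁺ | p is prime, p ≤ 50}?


Checking each candidate:
Condition: primes ≤ 50
Result = {2, 3, 5, 7, 11, 13, 17, 19, 23, 29, 31, 37, 41, 43, 47}

{2, 3, 5, 7, 11, 13, 17, 19, 23, 29, 31, 37, 41, 43, 47}


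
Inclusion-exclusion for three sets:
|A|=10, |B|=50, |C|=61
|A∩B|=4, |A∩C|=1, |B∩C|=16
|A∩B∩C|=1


|A∪B∪C| = |A|+|B|+|C| - |A∩B|-|A∩C|-|B∩C| + |A∩B∩C|
= 10+50+61 - 4-1-16 + 1
= 121 - 21 + 1
= 101

|A ∪ B ∪ C| = 101


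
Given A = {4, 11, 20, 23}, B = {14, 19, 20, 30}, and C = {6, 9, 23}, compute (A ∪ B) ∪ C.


A ∪ B = {4, 11, 14, 19, 20, 23, 30}
(A ∪ B) ∪ C = {4, 6, 9, 11, 14, 19, 20, 23, 30}

A ∪ B ∪ C = {4, 6, 9, 11, 14, 19, 20, 23, 30}


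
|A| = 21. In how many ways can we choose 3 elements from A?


C(n,k) = n! / (k!(n-k)!)
C(21,3) = 21! / (3!18!)
= 1330

C(21,3) = 1330


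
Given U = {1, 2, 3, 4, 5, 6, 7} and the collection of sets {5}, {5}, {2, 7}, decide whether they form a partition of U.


A partition requires: (1) non-empty parts, (2) pairwise disjoint, (3) union = U
Parts: {5}, {5}, {2, 7}
Union of parts: {2, 5, 7}
U = {1, 2, 3, 4, 5, 6, 7}
All non-empty? True
Pairwise disjoint? False
Covers U? False

No, not a valid partition


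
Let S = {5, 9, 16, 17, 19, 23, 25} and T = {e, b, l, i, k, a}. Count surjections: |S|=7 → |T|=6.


n = |S| = 7, k = |T| = 6. Surjections via inclusion-exclusion:
S(n,k) = Σ(-1)^i × C(k,i) × (k-i)^n, i=0 to k
i=0: (-1)^0×C(6,0)×6^7 = 279936
i=1: (-1)^1×C(6,1)×5^7 = -468750
i=2: (-1)^2×C(6,2)×4^7 = 245760
i=3: (-1)^3×C(6,3)×3^7 = -43740
i=4: (-1)^4×C(6,4)×2^7 = 1920
i=5: (-1)^5×C(6,5)×1^7 = -6
i=6: (-1)^6×C(6,6)×0^7 = 0
Total = 15120

Number of surjections = 15120


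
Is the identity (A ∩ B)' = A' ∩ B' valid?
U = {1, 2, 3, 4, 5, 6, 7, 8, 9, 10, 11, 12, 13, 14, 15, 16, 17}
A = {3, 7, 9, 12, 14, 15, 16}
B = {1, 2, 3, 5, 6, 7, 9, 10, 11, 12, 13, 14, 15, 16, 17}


LHS: A ∩ B = {3, 7, 9, 12, 14, 15, 16}
(A ∩ B)' = U \ (A ∩ B) = {1, 2, 4, 5, 6, 8, 10, 11, 13, 17}
A' = {1, 2, 4, 5, 6, 8, 10, 11, 13, 17}, B' = {4, 8}
Claimed RHS: A' ∩ B' = {4, 8}
Identity is INVALID: LHS = {1, 2, 4, 5, 6, 8, 10, 11, 13, 17} but the RHS claimed here equals {4, 8}. The correct form is (A ∩ B)' = A' ∪ B'.

Identity is invalid: (A ∩ B)' = {1, 2, 4, 5, 6, 8, 10, 11, 13, 17} but A' ∩ B' = {4, 8}. The correct De Morgan law is (A ∩ B)' = A' ∪ B'.


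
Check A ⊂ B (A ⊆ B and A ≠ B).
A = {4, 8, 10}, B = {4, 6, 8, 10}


A ⊂ B requires: A ⊆ B AND A ≠ B.
A ⊆ B? Yes
A = B? No
A ⊂ B: Yes (A is a proper subset of B)

Yes, A ⊂ B


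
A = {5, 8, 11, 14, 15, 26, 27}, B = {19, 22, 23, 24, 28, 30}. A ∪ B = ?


A ∪ B = all elements in A or B (or both)
A = {5, 8, 11, 14, 15, 26, 27}
B = {19, 22, 23, 24, 28, 30}
A ∪ B = {5, 8, 11, 14, 15, 19, 22, 23, 24, 26, 27, 28, 30}

A ∪ B = {5, 8, 11, 14, 15, 19, 22, 23, 24, 26, 27, 28, 30}


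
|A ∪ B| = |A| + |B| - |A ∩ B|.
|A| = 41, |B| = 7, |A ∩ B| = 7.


|A ∪ B| = |A| + |B| - |A ∩ B|
= 41 + 7 - 7
= 41

|A ∪ B| = 41


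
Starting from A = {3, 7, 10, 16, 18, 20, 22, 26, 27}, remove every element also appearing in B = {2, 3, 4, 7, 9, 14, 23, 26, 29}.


A \ B = elements in A but not in B
A = {3, 7, 10, 16, 18, 20, 22, 26, 27}
B = {2, 3, 4, 7, 9, 14, 23, 26, 29}
Remove from A any elements in B
A \ B = {10, 16, 18, 20, 22, 27}

A \ B = {10, 16, 18, 20, 22, 27}


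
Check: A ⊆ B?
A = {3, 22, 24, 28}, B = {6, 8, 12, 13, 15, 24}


A ⊆ B means every element of A is in B.
Elements in A not in B: {3, 22, 28}
So A ⊄ B.

No, A ⊄ B


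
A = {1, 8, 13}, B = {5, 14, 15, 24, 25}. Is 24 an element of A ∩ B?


A = {1, 8, 13}, B = {5, 14, 15, 24, 25}
A ∩ B = elements in both A and B
A ∩ B = ∅
Checking if 24 ∈ A ∩ B
24 is not in A ∩ B → False

24 ∉ A ∩ B


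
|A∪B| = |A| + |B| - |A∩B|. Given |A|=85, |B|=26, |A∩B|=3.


|A ∪ B| = |A| + |B| - |A ∩ B|
= 85 + 26 - 3
= 108

|A ∪ B| = 108


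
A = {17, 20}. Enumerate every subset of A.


|A| = 2, so |P(A)| = 2^2 = 4
Enumerate subsets by cardinality (0 to 2):
∅, {17}, {20}, {17, 20}

P(A) has 4 subsets: ∅, {17}, {20}, {17, 20}


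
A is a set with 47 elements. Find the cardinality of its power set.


Number of subsets = 2^n
= 2^47
= 140737488355328

|P(A)| = 140737488355328


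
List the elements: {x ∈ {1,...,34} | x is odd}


Checking each candidate:
Condition: odd numbers in {1,...,34}
Result = {1, 3, 5, 7, 9, 11, 13, 15, 17, 19, 21, 23, 25, 27, 29, 31, 33}

{1, 3, 5, 7, 9, 11, 13, 15, 17, 19, 21, 23, 25, 27, 29, 31, 33}


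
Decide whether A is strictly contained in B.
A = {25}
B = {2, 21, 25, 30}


A ⊂ B requires: A ⊆ B AND A ≠ B.
A ⊆ B? Yes
A = B? No
A ⊂ B: Yes (A is a proper subset of B)

Yes, A ⊂ B


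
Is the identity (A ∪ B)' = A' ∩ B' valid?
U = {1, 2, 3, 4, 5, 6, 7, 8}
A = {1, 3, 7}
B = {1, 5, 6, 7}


LHS: A ∪ B = {1, 3, 5, 6, 7}
(A ∪ B)' = U \ (A ∪ B) = {2, 4, 8}
A' = {2, 4, 5, 6, 8}, B' = {2, 3, 4, 8}
Claimed RHS: A' ∩ B' = {2, 4, 8}
Identity is VALID: LHS = RHS = {2, 4, 8} ✓

Identity is valid. (A ∪ B)' = A' ∩ B' = {2, 4, 8}


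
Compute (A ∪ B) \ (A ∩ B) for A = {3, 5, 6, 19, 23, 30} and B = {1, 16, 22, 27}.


A △ B = (A \ B) ∪ (B \ A) = elements in exactly one of A or B
A \ B = {3, 5, 6, 19, 23, 30}
B \ A = {1, 16, 22, 27}
A △ B = {1, 3, 5, 6, 16, 19, 22, 23, 27, 30}

A △ B = {1, 3, 5, 6, 16, 19, 22, 23, 27, 30}


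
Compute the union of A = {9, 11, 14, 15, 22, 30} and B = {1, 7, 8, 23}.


A ∪ B = all elements in A or B (or both)
A = {9, 11, 14, 15, 22, 30}
B = {1, 7, 8, 23}
A ∪ B = {1, 7, 8, 9, 11, 14, 15, 22, 23, 30}

A ∪ B = {1, 7, 8, 9, 11, 14, 15, 22, 23, 30}


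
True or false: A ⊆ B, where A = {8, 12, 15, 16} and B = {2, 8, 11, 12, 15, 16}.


A ⊆ B means every element of A is in B.
All elements of A are in B.
So A ⊆ B.

Yes, A ⊆ B
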